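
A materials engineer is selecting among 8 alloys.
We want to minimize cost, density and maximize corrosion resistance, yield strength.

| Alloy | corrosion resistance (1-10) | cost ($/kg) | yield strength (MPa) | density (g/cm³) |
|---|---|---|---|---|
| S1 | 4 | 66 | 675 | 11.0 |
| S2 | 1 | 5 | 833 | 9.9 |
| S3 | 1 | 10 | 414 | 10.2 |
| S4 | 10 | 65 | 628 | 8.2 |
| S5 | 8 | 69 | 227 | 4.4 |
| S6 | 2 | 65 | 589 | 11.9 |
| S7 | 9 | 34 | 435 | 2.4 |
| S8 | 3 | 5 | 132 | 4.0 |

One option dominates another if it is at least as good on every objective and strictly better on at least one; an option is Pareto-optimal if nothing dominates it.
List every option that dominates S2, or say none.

S1: worse on cost (66 vs 5).
S3: worse on cost (10 vs 5).
S4: worse on cost (65 vs 5).
S5: worse on cost (69 vs 5).
S6: worse on cost (65 vs 5).
S7: worse on cost (34 vs 5).
S8: worse on yield strength (132 vs 833).
No option dominates S2.

none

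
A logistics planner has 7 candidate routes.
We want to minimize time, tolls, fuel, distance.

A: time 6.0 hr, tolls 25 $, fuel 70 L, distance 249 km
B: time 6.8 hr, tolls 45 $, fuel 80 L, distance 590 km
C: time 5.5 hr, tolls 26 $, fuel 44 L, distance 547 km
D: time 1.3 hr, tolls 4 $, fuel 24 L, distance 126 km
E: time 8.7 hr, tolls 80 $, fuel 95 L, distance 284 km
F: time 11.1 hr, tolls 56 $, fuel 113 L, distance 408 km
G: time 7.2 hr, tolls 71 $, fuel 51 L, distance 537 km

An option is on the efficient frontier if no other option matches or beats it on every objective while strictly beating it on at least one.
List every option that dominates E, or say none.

A, D

A: time 6.0≤8.7, tolls 25≤80, fuel 70≤95, distance 249≤284 — dominates E.
D: time 1.3≤8.7, tolls 4≤80, fuel 24≤95, distance 126≤284 — dominates E.
Others (B, C, F, G) are each worse than E on at least one objective.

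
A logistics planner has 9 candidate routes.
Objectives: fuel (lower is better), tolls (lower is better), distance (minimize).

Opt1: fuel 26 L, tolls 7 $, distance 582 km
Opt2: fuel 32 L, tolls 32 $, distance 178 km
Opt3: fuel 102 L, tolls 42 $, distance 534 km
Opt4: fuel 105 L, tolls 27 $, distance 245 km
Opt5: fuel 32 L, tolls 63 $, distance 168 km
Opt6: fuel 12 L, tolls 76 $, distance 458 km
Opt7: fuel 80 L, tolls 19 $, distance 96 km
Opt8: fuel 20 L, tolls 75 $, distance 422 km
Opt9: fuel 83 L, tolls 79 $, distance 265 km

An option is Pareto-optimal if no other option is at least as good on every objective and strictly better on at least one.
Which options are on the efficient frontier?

Opt1: not dominated (best tolls).
Opt2: not dominated.
Opt3: dominated by Opt2 (fuel 32≤102, tolls 32≤42, distance 178≤534).
Opt4: dominated by Opt7 (fuel 80≤105, tolls 19≤27, distance 96≤245).
Opt5: not dominated.
Opt6: not dominated (best fuel).
Opt7: not dominated (best distance).
Opt8: not dominated.
Opt9: dominated by Opt2 (fuel 32≤83, tolls 32≤79, distance 178≤265).

Opt1, Opt2, Opt5, Opt6, Opt7, Opt8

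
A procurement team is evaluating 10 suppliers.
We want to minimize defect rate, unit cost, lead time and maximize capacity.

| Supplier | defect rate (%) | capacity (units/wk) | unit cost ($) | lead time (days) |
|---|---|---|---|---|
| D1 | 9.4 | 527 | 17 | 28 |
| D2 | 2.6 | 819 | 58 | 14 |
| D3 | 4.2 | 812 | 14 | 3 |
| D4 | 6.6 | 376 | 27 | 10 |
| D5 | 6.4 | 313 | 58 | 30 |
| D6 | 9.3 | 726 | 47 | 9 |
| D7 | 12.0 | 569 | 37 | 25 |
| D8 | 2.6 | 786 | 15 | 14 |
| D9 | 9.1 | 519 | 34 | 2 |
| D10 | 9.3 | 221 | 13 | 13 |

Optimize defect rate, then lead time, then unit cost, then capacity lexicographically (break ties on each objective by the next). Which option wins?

First minimize defect rate: best is 2.6, kept {D2, D8}.
Then minimize lead time: best is 14, kept {D2, D8}.
Then minimize unit cost: best is 15, kept {D8}.

D8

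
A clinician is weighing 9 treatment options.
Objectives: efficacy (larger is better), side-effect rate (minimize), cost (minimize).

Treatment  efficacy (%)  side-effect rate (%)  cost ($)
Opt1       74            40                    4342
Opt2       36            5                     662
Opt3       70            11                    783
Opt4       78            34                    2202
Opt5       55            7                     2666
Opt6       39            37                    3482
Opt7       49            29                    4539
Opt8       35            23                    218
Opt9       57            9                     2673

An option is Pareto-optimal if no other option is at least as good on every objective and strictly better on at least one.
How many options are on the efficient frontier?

Opt1: dominated by Opt4 (efficacy 78≥74, side-effect rate 34≤40, cost 2202≤4342).
Opt2: not dominated (best side-effect rate).
Opt3: not dominated.
Opt4: not dominated (best efficacy).
Opt5: not dominated.
Opt6: dominated by Opt3 (efficacy 70≥39, side-effect rate 11≤37, cost 783≤3482).
Opt7: dominated by Opt3 (efficacy 70≥49, side-effect rate 11≤29, cost 783≤4539).
Opt8: not dominated (best cost).
Opt9: not dominated.
Pareto-optimal: Opt2, Opt3, Opt4, Opt5, Opt8, Opt9 → 6.

6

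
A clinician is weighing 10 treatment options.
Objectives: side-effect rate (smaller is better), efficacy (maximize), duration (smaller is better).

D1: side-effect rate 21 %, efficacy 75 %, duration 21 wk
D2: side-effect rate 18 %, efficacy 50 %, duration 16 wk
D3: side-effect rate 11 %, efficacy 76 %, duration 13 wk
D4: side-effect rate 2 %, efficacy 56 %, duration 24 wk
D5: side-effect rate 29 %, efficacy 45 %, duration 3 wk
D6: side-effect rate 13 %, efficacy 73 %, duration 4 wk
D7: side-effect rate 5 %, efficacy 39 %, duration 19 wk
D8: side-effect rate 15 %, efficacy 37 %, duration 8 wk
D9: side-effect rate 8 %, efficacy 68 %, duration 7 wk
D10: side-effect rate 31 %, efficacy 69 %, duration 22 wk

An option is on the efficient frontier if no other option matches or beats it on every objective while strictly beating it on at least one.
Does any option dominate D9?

D1: worse on side-effect rate (21 vs 8).
D2: worse on side-effect rate (18 vs 8).
D3: worse on side-effect rate (11 vs 8).
D4: worse on efficacy (56 vs 68).
D5: worse on side-effect rate (29 vs 8).
D6: worse on side-effect rate (13 vs 8).
D7: worse on efficacy (39 vs 68).
D8: worse on side-effect rate (15 vs 8).
D10: worse on side-effect rate (31 vs 8).
No option is at least as good as D9 on every objective and strictly better on one.

No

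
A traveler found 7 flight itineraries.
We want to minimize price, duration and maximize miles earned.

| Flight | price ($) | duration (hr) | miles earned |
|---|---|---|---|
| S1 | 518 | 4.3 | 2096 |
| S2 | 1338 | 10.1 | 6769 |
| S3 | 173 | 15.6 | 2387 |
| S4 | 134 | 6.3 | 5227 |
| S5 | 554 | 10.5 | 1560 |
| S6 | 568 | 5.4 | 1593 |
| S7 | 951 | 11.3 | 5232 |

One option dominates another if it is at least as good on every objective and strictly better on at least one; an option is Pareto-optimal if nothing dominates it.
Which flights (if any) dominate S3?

S4

S4: price 134≤173, duration 6.3≤15.6, miles earned 5227≥2387 — dominates S3.
Others (S1, S2, S5, S6, S7) are each worse than S3 on at least one objective.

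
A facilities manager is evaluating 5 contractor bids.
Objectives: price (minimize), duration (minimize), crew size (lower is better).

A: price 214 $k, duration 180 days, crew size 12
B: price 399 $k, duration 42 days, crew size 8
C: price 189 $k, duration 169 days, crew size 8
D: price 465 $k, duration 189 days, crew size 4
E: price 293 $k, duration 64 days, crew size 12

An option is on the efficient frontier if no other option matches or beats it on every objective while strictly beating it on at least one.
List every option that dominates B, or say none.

none

A: worse on duration (180 vs 42).
C: worse on duration (169 vs 42).
D: worse on price (465 vs 399).
E: worse on duration (64 vs 42).
No option dominates B.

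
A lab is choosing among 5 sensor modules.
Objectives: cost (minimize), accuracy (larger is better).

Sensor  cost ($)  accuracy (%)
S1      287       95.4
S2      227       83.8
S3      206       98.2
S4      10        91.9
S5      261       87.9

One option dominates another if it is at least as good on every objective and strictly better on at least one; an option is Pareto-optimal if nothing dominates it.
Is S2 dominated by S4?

Yes

S4 vs S2: cost 10≤227, accuracy 91.9≥83.8 — S4 is at least as good on every objective with at least one strict improvement.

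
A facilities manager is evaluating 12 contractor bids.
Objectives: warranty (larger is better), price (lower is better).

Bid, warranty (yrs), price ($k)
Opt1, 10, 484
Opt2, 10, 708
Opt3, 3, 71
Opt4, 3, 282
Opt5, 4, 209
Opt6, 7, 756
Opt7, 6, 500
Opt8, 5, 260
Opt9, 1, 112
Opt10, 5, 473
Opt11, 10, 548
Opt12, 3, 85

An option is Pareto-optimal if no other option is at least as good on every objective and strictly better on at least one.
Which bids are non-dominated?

Opt1: not dominated.
Opt2: dominated by Opt1 (warranty 10≥10, price 484≤708).
Opt3: not dominated (best price).
Opt4: dominated by Opt3 (warranty 3≥3, price 71≤282).
Opt5: not dominated.
Opt6: dominated by Opt1 (warranty 10≥7, price 484≤756).
Opt7: dominated by Opt1 (warranty 10≥6, price 484≤500).
Opt8: not dominated.
Opt9: dominated by Opt3 (warranty 3≥1, price 71≤112).
Opt10: dominated by Opt8 (warranty 5≥5, price 260≤473).
Opt11: dominated by Opt1 (warranty 10≥10, price 484≤548).
Opt12: dominated by Opt3 (warranty 3≥3, price 71≤85).

Opt1, Opt3, Opt5, Opt8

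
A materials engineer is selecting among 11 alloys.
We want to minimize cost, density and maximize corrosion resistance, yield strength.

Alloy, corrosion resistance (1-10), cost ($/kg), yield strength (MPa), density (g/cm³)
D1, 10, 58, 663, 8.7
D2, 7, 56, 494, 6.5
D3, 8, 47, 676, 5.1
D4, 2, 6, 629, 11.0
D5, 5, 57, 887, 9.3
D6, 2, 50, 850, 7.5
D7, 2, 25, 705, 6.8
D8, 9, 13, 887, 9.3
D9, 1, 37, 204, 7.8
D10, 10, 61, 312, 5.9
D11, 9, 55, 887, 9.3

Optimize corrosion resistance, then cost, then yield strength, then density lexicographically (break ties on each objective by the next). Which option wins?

First maximize corrosion resistance: best is 10, kept {D1, D10}.
Then minimize cost: best is 58, kept {D1}.

D1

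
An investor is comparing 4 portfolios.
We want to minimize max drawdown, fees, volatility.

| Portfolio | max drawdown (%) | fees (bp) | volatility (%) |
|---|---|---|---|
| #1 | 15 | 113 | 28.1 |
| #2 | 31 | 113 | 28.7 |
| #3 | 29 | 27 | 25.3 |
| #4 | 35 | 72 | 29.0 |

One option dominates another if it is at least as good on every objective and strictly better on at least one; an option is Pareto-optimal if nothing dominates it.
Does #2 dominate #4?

#2 vs #4: #2 is worse on fees (113 vs 72), so it does not dominate #4.

No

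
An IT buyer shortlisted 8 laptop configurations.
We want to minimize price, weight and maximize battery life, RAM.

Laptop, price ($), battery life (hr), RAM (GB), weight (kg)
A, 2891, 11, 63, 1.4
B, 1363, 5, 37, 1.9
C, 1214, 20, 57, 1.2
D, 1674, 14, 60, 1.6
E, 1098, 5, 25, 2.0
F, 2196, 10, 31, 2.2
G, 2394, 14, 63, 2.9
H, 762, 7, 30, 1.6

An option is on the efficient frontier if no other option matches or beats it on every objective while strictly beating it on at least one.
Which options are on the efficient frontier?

A: not dominated.
B: dominated by C (price 1214≤1363, battery life 20≥5, RAM 57≥37, weight 1.2≤1.9).
C: not dominated (best battery life).
D: not dominated.
E: dominated by H (price 762≤1098, battery life 7≥5, RAM 30≥25, weight 1.6≤2.0).
F: dominated by C (price 1214≤2196, battery life 20≥10, RAM 57≥31, weight 1.2≤2.2).
G: not dominated.
H: not dominated (best price).

A, C, D, G, H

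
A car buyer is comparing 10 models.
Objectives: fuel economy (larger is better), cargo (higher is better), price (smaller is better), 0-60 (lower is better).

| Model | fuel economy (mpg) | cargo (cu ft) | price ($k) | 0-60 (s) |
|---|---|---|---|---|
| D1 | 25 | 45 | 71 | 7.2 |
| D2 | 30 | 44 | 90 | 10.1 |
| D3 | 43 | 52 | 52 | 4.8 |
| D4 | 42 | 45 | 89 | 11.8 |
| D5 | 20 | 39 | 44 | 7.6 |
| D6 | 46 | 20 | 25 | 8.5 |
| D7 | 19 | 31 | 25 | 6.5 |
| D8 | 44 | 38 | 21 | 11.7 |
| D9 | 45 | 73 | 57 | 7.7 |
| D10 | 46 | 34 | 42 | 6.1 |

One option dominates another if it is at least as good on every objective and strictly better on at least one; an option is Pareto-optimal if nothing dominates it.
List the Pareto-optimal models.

D3, D5, D6, D7, D8, D9, D10

D1: dominated by D3 (fuel economy 43≥25, cargo 52≥45, price 52≤71, 0-60 4.8≤7.2).
D2: dominated by D3 (fuel economy 43≥30, cargo 52≥44, price 52≤90, 0-60 4.8≤10.1).
D3: not dominated (best 0-60).
D4: dominated by D3 (fuel economy 43≥42, cargo 52≥45, price 52≤89, 0-60 4.8≤11.8).
D5: not dominated.
D6: not dominated.
D7: not dominated.
D8: not dominated (best price).
D9: not dominated (best cargo).
D10: not dominated.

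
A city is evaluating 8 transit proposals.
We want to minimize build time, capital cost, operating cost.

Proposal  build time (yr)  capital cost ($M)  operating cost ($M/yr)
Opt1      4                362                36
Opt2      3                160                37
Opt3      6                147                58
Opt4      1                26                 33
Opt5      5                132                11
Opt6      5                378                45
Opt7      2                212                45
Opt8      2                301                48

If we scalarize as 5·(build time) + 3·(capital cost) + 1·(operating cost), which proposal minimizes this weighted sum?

Opt4

Opt1: 5·4 + 3·362 + 1·36 = 1142
Opt2: 5·3 + 3·160 + 1·37 = 532
Opt3: 5·6 + 3·147 + 1·58 = 529
Opt4: 5·1 + 3·26 + 1·33 = 116
Opt5: 5·5 + 3·132 + 1·11 = 432
Opt6: 5·5 + 3·378 + 1·45 = 1204
Opt7: 5·2 + 3·212 + 1·45 = 691
Opt8: 5·2 + 3·301 + 1·48 = 961
Lowest: Opt4 at 116.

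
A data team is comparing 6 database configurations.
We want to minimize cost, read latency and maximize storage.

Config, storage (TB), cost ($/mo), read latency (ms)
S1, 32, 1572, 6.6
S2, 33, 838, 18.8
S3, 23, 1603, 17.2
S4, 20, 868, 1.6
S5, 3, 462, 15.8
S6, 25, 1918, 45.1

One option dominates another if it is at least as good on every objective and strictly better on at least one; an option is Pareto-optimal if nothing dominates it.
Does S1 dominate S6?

S1 vs S6: storage 32≥25, cost 1572≤1918, read latency 6.6≤45.1 — S1 is at least as good on every objective with at least one strict improvement.

Yes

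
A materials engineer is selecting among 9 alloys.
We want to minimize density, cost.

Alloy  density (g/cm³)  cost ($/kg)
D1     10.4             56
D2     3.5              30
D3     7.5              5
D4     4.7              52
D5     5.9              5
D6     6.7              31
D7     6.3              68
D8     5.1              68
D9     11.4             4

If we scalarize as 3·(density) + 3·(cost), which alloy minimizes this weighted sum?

D5

D1: 3·10.4 + 3·56 = 199.2
D2: 3·3.5 + 3·30 = 100.5
D3: 3·7.5 + 3·5 = 37.5
D4: 3·4.7 + 3·52 = 170.1
D5: 3·5.9 + 3·5 = 32.7
D6: 3·6.7 + 3·31 = 113.1
D7: 3·6.3 + 3·68 = 222.9
D8: 3·5.1 + 3·68 = 219.3
D9: 3·11.4 + 3·4 = 46.2
Lowest: D5 at 32.7.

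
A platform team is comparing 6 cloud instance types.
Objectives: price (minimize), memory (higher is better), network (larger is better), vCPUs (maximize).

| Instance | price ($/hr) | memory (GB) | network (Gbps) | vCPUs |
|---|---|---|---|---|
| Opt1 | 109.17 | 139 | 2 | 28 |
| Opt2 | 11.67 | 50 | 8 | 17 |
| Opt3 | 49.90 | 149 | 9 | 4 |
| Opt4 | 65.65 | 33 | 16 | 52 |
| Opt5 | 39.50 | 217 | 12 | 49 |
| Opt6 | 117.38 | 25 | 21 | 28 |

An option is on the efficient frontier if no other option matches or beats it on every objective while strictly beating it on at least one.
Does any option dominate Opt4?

No

Opt1: worse on price (109.17 vs 65.65).
Opt2: worse on network (8 vs 16).
Opt3: worse on network (9 vs 16).
Opt5: worse on network (12 vs 16).
Opt6: worse on price (117.38 vs 65.65).
No option is at least as good as Opt4 on every objective and strictly better on one.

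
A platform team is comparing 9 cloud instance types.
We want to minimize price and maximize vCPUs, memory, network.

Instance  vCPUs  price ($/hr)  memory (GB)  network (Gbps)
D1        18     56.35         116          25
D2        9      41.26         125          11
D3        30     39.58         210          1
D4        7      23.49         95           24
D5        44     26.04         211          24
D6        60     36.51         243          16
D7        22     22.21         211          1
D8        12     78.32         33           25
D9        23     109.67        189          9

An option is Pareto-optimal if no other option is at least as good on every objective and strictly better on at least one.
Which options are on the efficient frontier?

D1: not dominated.
D2: dominated by D5 (vCPUs 44≥9, price 26.04≤41.26, memory 211≥125, network 24≥11).
D3: dominated by D5 (vCPUs 44≥30, price 26.04≤39.58, memory 211≥210, network 24≥1).
D4: not dominated.
D5: not dominated.
D6: not dominated (best vCPUs).
D7: not dominated (best price).
D8: dominated by D1 (vCPUs 18≥12, price 56.35≤78.32, memory 116≥33, network 25≥25).
D9: dominated by D5 (vCPUs 44≥23, price 26.04≤109.67, memory 211≥189, network 24≥9).

D1, D4, D5, D6, D7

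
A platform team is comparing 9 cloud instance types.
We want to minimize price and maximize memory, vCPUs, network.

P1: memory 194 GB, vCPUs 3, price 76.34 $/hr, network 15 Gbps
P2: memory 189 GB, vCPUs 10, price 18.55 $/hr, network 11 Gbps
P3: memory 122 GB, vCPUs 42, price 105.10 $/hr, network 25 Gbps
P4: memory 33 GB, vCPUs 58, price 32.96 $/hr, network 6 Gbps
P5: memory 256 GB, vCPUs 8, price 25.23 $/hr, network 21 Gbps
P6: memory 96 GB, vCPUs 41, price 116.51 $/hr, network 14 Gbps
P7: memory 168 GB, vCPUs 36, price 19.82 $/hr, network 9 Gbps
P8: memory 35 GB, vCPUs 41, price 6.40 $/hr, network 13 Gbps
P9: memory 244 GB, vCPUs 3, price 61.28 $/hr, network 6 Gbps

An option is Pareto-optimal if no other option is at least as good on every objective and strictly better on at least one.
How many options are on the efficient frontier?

P1: dominated by P5 (memory 256≥194, vCPUs 8≥3, price 25.23≤76.34, network 21≥15).
P2: not dominated.
P3: not dominated (best network).
P4: not dominated (best vCPUs).
P5: not dominated (best memory).
P6: dominated by P3 (memory 122≥96, vCPUs 42≥41, price 105.10≤116.51, network 25≥14).
P7: not dominated.
P8: not dominated (best price).
P9: dominated by P5 (memory 256≥244, vCPUs 8≥3, price 25.23≤61.28, network 21≥6).
Pareto-optimal: P2, P3, P4, P5, P7, P8 → 6.

6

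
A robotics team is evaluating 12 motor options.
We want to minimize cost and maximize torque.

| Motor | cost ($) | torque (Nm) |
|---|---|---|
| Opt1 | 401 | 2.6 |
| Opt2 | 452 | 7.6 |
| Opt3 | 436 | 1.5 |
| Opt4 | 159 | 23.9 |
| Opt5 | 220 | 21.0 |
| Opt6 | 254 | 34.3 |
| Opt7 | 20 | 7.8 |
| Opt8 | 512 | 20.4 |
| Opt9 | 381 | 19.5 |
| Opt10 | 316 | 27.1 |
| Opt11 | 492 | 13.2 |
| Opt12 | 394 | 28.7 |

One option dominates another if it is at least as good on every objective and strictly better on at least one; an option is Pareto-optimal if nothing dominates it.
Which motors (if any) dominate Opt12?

Opt6

Opt6: cost 254≤394, torque 34.3≥28.7 — dominates Opt12.
Others (Opt1, Opt2, Opt3, Opt4, Opt5, Opt7, Opt8, Opt9, Opt10, Opt11) are each worse than Opt12 on at least one objective.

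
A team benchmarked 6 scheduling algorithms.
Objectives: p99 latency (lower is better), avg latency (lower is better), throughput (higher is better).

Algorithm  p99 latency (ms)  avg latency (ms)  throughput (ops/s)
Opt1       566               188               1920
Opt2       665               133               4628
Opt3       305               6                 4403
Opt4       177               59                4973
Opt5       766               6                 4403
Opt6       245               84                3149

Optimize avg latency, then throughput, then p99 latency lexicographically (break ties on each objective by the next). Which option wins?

Opt3

First minimize avg latency: best is 6, kept {Opt3, Opt5}.
Then maximize throughput: best is 4403, kept {Opt3, Opt5}.
Then minimize p99 latency: best is 305, kept {Opt3}.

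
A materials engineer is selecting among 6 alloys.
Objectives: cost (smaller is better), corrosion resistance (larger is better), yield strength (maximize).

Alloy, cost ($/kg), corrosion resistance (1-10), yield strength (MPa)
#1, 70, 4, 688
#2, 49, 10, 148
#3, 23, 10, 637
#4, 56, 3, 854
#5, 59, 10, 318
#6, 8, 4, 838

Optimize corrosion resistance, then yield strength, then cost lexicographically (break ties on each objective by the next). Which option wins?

#3

First maximize corrosion resistance: best is 10, kept {#2, #3, #5}.
Then maximize yield strength: best is 637, kept {#3}.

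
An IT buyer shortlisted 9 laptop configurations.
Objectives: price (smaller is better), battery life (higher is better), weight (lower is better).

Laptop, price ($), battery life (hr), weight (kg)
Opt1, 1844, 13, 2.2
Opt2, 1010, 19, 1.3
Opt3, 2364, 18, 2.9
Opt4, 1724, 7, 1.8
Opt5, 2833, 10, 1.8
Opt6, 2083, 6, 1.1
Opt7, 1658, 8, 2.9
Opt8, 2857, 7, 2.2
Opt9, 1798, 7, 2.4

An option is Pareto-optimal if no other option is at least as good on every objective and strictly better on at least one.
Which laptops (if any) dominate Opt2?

Opt1: worse on price (1844 vs 1010).
Opt3: worse on price (2364 vs 1010).
Opt4: worse on price (1724 vs 1010).
Opt5: worse on price (2833 vs 1010).
Opt6: worse on price (2083 vs 1010).
Opt7: worse on price (1658 vs 1010).
Opt8: worse on price (2857 vs 1010).
Opt9: worse on price (1798 vs 1010).
No option dominates Opt2.

none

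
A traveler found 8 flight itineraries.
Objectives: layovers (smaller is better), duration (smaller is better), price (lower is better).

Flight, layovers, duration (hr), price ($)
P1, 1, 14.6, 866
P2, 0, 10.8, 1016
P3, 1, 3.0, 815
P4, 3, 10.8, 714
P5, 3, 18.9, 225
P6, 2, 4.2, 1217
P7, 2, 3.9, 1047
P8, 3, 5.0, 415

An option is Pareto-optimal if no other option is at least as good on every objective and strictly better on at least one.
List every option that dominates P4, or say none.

P8: layovers 3≤3, duration 5.0≤10.8, price 415≤714 — dominates P4.
Others (P1, P2, P3, P5, P6, P7) are each worse than P4 on at least one objective.

P8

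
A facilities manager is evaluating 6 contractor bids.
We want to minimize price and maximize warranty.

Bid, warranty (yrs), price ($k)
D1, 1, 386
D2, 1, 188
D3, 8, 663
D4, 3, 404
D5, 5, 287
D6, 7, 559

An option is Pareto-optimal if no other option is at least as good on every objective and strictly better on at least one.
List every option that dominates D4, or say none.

D5

D5: warranty 5≥3, price 287≤404 — dominates D4.
Others (D1, D2, D3, D6) are each worse than D4 on at least one objective.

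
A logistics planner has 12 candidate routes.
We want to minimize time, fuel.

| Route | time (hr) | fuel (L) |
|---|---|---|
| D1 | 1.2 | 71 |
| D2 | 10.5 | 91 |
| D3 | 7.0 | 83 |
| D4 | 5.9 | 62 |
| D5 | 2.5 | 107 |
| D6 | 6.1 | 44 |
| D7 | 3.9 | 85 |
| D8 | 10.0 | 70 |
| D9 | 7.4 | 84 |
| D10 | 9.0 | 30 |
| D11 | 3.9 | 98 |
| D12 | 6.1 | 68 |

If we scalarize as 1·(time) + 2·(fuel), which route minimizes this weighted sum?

D1: 1·1.2 + 2·71 = 143.2
D2: 1·10.5 + 2·91 = 192.5
D3: 1·7.0 + 2·83 = 173.0
D4: 1·5.9 + 2·62 = 129.9
D5: 1·2.5 + 2·107 = 216.5
D6: 1·6.1 + 2·44 = 94.1
D7: 1·3.9 + 2·85 = 173.9
D8: 1·10.0 + 2·70 = 150.0
D9: 1·7.4 + 2·84 = 175.4
D10: 1·9.0 + 2·30 = 69.0
D11: 1·3.9 + 2·98 = 199.9
D12: 1·6.1 + 2·68 = 142.1
Lowest: D10 at 69.0.

D10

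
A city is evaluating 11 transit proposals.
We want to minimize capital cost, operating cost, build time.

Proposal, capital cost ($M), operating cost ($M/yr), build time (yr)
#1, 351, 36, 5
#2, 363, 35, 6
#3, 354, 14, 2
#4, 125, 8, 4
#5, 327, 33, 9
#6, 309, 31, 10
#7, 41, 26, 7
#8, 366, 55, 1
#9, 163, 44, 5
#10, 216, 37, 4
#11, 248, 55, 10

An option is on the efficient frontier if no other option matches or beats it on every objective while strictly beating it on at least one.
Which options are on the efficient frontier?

#3, #4, #7, #8

#1: dominated by #4 (capital cost 125≤351, operating cost 8≤36, build time 4≤5).
#2: dominated by #3 (capital cost 354≤363, operating cost 14≤35, build time 2≤6).
#3: not dominated.
#4: not dominated (best operating cost).
#5: dominated by #4 (capital cost 125≤327, operating cost 8≤33, build time 4≤9).
#6: dominated by #4 (capital cost 125≤309, operating cost 8≤31, build time 4≤10).
#7: not dominated (best capital cost).
#8: not dominated (best build time).
#9: dominated by #4 (capital cost 125≤163, operating cost 8≤44, build time 4≤5).
#10: dominated by #4 (capital cost 125≤216, operating cost 8≤37, build time 4≤4).
#11: dominated by #4 (capital cost 125≤248, operating cost 8≤55, build time 4≤10).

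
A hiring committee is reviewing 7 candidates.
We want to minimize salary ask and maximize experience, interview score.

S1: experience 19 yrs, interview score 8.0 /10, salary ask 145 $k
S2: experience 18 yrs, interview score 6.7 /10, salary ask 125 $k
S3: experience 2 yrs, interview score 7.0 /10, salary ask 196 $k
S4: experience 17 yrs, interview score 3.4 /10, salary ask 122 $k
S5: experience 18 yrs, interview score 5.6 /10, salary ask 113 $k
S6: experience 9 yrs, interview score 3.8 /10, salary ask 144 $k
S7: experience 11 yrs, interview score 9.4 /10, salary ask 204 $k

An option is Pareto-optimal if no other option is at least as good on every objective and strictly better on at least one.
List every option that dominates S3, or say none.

S1

S1: experience 19≥2, interview score 8.0≥7.0, salary ask 145≤196 — dominates S3.
Others (S2, S4, S5, S6, S7) are each worse than S3 on at least one objective.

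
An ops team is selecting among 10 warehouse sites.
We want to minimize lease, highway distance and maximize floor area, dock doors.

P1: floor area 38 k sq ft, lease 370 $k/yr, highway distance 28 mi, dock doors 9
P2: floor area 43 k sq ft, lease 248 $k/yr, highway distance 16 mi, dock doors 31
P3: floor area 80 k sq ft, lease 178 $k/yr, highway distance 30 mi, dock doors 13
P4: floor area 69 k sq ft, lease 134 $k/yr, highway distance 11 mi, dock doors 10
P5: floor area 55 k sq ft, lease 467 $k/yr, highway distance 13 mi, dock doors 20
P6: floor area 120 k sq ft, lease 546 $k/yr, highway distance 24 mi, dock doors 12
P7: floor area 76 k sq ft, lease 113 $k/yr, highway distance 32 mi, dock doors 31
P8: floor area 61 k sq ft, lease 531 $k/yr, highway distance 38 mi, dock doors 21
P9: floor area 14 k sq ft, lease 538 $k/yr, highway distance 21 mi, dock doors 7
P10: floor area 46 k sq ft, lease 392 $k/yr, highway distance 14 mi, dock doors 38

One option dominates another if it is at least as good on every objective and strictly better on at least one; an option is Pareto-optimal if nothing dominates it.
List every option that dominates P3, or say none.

P1: worse on floor area (38 vs 80).
P2: worse on floor area (43 vs 80).
P4: worse on floor area (69 vs 80).
P5: worse on floor area (55 vs 80).
P6: worse on lease (546 vs 178).
P7: worse on floor area (76 vs 80).
P8: worse on floor area (61 vs 80).
P9: worse on floor area (14 vs 80).
P10: worse on floor area (46 vs 80).
No option dominates P3.

none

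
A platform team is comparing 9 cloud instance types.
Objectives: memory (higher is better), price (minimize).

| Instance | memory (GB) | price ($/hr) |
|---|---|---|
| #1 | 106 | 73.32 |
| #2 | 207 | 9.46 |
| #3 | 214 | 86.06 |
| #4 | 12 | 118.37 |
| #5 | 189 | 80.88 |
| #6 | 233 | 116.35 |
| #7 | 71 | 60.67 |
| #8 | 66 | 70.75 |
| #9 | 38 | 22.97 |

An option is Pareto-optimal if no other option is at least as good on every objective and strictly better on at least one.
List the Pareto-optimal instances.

#2, #3, #6

#1: dominated by #2 (memory 207≥106, price 9.46≤73.32).
#2: not dominated (best price).
#3: not dominated.
#4: dominated by #1 (memory 106≥12, price 73.32≤118.37).
#5: dominated by #2 (memory 207≥189, price 9.46≤80.88).
#6: not dominated (best memory).
#7: dominated by #2 (memory 207≥71, price 9.46≤60.67).
#8: dominated by #2 (memory 207≥66, price 9.46≤70.75).
#9: dominated by #2 (memory 207≥38, price 9.46≤22.97).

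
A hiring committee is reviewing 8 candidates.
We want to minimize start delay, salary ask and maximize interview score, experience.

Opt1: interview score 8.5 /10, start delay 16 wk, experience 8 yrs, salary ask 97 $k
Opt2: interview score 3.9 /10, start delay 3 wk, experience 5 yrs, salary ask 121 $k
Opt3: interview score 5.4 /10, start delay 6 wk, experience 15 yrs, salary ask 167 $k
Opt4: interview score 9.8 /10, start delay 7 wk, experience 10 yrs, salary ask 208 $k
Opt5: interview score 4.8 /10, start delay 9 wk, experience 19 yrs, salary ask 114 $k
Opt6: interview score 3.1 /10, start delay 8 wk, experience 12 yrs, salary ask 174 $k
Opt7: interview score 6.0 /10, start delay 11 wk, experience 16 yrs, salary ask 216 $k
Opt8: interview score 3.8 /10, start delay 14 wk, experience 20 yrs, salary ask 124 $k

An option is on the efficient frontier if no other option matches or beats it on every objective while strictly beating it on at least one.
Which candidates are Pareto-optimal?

Opt1: not dominated (best salary ask).
Opt2: not dominated (best start delay).
Opt3: not dominated.
Opt4: not dominated (best interview score).
Opt5: not dominated.
Opt6: dominated by Opt3 (interview score 5.4≥3.1, start delay 6≤8, experience 15≥12, salary ask 167≤174).
Opt7: not dominated.
Opt8: not dominated (best experience).

Opt1, Opt2, Opt3, Opt4, Opt5, Opt7, Opt8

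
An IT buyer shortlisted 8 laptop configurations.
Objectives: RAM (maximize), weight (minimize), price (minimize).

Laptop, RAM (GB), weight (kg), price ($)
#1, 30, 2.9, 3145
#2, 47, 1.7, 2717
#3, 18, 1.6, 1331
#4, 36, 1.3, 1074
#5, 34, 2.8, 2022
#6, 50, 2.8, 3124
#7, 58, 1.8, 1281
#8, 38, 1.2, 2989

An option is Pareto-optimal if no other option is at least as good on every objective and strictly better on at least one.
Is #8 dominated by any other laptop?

#1: worse on RAM (30 vs 38).
#2: worse on weight (1.7 vs 1.2).
#3: worse on RAM (18 vs 38).
#4: worse on RAM (36 vs 38).
#5: worse on RAM (34 vs 38).
#6: worse on weight (2.8 vs 1.2).
#7: worse on weight (1.8 vs 1.2).
No option is at least as good as #8 on every objective and strictly better on one.

No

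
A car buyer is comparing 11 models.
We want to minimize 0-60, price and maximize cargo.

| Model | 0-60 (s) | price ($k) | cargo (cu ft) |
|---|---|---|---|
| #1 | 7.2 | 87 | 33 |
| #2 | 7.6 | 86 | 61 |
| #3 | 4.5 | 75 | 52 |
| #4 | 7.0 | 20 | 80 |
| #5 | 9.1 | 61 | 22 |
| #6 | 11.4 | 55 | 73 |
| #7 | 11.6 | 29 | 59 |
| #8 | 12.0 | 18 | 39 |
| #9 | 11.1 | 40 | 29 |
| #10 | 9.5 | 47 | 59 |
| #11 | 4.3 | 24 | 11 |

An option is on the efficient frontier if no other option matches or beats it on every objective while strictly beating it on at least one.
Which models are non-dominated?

#3, #4, #8, #11

#1: dominated by #3 (0-60 4.5≤7.2, price 75≤87, cargo 52≥33).
#2: dominated by #4 (0-60 7.0≤7.6, price 20≤86, cargo 80≥61).
#3: not dominated.
#4: not dominated (best cargo).
#5: dominated by #4 (0-60 7.0≤9.1, price 20≤61, cargo 80≥22).
#6: dominated by #4 (0-60 7.0≤11.4, price 20≤55, cargo 80≥73).
#7: dominated by #4 (0-60 7.0≤11.6, price 20≤29, cargo 80≥59).
#8: not dominated (best price).
#9: dominated by #4 (0-60 7.0≤11.1, price 20≤40, cargo 80≥29).
#10: dominated by #4 (0-60 7.0≤9.5, price 20≤47, cargo 80≥59).
#11: not dominated (best 0-60).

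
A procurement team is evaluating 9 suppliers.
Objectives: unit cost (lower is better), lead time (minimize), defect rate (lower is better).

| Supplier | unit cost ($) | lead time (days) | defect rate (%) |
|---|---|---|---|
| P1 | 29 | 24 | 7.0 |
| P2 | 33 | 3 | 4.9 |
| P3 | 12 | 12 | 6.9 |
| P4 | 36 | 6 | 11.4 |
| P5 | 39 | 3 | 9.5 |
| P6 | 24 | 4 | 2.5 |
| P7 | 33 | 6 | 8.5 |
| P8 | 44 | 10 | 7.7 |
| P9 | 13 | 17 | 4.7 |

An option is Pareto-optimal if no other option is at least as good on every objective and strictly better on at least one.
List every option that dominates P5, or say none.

P2: unit cost 33≤39, lead time 3≤3, defect rate 4.9≤9.5 — dominates P5.
Others (P1, P3, P4, P6, P7, P8, P9) are each worse than P5 on at least one objective.

P2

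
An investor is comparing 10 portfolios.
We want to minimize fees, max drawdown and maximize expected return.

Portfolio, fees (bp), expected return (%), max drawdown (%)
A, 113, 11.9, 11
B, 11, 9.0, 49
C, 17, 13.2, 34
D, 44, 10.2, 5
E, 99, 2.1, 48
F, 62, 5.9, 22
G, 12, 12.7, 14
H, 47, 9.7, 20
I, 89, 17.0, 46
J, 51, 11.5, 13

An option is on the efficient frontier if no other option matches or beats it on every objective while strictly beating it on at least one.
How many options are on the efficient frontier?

A: not dominated.
B: not dominated (best fees).
C: not dominated.
D: not dominated (best max drawdown).
E: dominated by C (fees 17≤99, expected return 13.2≥2.1, max drawdown 34≤48).
F: dominated by D (fees 44≤62, expected return 10.2≥5.9, max drawdown 5≤22).
G: not dominated.
H: dominated by D (fees 44≤47, expected return 10.2≥9.7, max drawdown 5≤20).
I: not dominated (best expected return).
J: not dominated.
Pareto-optimal: A, B, C, D, G, I, J → 7.

7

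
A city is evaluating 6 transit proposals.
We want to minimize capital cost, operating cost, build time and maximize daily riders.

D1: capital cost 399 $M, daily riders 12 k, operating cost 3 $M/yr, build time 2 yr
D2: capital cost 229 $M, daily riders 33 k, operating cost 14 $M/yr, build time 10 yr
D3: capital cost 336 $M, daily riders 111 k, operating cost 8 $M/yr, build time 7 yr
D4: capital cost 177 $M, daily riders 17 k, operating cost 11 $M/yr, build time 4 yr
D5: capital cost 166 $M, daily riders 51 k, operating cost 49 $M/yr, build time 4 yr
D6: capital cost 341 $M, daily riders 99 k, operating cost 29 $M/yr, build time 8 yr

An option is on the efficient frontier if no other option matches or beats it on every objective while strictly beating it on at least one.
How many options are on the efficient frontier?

5

D1: not dominated (best operating cost).
D2: not dominated.
D3: not dominated (best daily riders).
D4: not dominated.
D5: not dominated (best capital cost).
D6: dominated by D3 (capital cost 336≤341, daily riders 111≥99, operating cost 8≤29, build time 7≤8).
Pareto-optimal: D1, D2, D3, D4, D5 → 5.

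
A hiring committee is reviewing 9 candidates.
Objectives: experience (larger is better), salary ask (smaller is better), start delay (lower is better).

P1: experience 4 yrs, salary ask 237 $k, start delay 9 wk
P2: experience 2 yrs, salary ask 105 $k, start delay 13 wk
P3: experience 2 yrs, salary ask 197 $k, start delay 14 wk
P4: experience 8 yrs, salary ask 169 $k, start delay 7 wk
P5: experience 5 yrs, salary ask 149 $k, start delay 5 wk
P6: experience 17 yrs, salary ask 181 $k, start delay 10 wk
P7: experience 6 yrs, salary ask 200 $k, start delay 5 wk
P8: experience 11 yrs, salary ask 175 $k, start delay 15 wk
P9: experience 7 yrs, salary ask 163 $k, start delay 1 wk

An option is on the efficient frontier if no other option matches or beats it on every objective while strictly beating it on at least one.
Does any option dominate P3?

Yes

P2 vs P3: experience 2≥2, salary ask 105≤197, start delay 13≤14 — P2 is at least as good on every objective and strictly better on at least one, so P2 dominates P3.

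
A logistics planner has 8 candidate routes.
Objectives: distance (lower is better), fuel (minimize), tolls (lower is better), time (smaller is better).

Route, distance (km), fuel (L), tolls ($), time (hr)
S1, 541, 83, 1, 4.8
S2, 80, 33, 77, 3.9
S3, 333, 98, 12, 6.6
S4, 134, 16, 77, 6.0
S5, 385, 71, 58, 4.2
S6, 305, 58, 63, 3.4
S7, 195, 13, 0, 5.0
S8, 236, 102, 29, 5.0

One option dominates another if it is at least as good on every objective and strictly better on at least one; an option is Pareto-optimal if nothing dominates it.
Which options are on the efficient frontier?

S1, S2, S4, S5, S6, S7

S1: not dominated.
S2: not dominated (best distance).
S3: dominated by S7 (distance 195≤333, fuel 13≤98, tolls 0≤12, time 5.0≤6.6).
S4: not dominated.
S5: not dominated.
S6: not dominated (best time).
S7: not dominated (best fuel).
S8: dominated by S7 (distance 195≤236, fuel 13≤102, tolls 0≤29, time 5.0≤5.0).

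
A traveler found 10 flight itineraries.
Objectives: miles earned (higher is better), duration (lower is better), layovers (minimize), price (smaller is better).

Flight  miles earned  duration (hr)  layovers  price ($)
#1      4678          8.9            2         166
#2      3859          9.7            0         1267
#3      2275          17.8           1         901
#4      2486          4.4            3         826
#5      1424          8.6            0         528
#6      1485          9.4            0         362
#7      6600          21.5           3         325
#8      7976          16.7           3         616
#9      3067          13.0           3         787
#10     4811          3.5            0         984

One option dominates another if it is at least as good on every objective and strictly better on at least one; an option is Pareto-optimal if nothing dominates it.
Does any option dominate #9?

Yes

#1 vs #9: miles earned 4678≥3067, duration 8.9≤13.0, layovers 2≤3, price 166≤787 — #1 is at least as good on every objective and strictly better on at least one, so #1 dominates #9.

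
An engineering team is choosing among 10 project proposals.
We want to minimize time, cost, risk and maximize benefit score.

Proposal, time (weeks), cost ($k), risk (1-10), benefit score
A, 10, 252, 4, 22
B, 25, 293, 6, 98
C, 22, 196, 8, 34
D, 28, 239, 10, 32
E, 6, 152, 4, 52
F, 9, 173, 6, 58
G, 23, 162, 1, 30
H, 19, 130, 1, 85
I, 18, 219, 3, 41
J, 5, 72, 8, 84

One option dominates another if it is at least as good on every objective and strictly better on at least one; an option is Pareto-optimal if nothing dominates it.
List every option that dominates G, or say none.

H: time 19≤23, cost 130≤162, risk 1≤1, benefit score 85≥30 — dominates G.
Others (A, B, C, D, E, F, I, J) are each worse than G on at least one objective.

H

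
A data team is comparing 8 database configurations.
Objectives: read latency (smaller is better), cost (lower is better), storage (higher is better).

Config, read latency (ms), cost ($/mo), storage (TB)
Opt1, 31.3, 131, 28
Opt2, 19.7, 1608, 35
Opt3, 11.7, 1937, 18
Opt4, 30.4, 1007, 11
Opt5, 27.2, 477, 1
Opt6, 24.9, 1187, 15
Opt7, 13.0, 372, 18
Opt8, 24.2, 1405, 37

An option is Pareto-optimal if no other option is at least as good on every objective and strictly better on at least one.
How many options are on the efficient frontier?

Opt1: not dominated (best cost).
Opt2: not dominated.
Opt3: not dominated (best read latency).
Opt4: dominated by Opt7 (read latency 13.0≤30.4, cost 372≤1007, storage 18≥11).
Opt5: dominated by Opt7 (read latency 13.0≤27.2, cost 372≤477, storage 18≥1).
Opt6: dominated by Opt7 (read latency 13.0≤24.9, cost 372≤1187, storage 18≥15).
Opt7: not dominated.
Opt8: not dominated (best storage).
Pareto-optimal: Opt1, Opt2, Opt3, Opt7, Opt8 → 5.

5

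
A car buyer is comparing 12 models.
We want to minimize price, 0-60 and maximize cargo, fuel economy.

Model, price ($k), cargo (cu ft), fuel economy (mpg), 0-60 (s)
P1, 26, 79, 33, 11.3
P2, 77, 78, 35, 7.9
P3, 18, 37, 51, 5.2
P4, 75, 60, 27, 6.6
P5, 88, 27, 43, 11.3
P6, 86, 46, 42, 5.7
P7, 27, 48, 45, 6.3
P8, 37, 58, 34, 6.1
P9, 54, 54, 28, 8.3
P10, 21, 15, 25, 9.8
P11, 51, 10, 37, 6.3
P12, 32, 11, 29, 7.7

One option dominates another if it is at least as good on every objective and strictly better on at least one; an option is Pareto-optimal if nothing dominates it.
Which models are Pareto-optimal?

P1: not dominated (best cargo).
P2: not dominated.
P3: not dominated (best price).
P4: not dominated.
P5: dominated by P3 (price 18≤88, cargo 37≥27, fuel economy 51≥43, 0-60 5.2≤11.3).
P6: not dominated.
P7: not dominated.
P8: not dominated.
P9: dominated by P8 (price 37≤54, cargo 58≥54, fuel economy 34≥28, 0-60 6.1≤8.3).
P10: dominated by P3 (price 18≤21, cargo 37≥15, fuel economy 51≥25, 0-60 5.2≤9.8).
P11: dominated by P3 (price 18≤51, cargo 37≥10, fuel economy 51≥37, 0-60 5.2≤6.3).
P12: dominated by P3 (price 18≤32, cargo 37≥11, fuel economy 51≥29, 0-60 5.2≤7.7).

P1, P2, P3, P4, P6, P7, P8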